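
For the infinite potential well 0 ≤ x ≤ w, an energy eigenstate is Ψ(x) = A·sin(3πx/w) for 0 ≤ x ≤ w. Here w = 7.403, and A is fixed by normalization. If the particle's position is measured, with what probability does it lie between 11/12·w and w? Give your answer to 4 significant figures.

The probability is P = ∫ |Ψ|² dx over [11/12·w, w].
With A² fixed by ∫|Ψ|² = 1, i.e. A² = (w/2)^(−1), substitute and integrate.
Let u = x/w; then A² and the length scale cancel, so P = ∫_{11/12}^{1} sin(3·π·u)^2 du ÷ ∫_{0}^{1} sin(3·π·u)^2 du.
An antiderivative of sin(3·π·u)^2 is u/2 - sin(6·π·u)/(12·π); evaluating from 11/12 to 1 gives 1/24 - 1/(12·π), while the full integral is 1/2.
Evaluating gives P = (-2 + π)/(12·π).

P ≈ 0.03028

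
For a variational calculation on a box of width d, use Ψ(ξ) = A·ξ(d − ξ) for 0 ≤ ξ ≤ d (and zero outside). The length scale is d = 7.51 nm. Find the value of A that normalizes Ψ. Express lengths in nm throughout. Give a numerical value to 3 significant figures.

The normalization condition is ∫|Ψ|² dξ = 1 from 0 to d.
The integral (without the A² prefactor) comes out to d^5/30.
Hence A² = 1/[d^5/30].
Plugging in d = 7.51 yields A = 0.03544.

A ≈ 0.0354 nm^(-5/2)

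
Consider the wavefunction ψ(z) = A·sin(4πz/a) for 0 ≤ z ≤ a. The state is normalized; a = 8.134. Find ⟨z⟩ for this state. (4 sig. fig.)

By definition ⟨z⟩ = ∫ z |ψ(z)|² dz.
Evaluating both integrals, ⟨z⟩ = a/2.
Putting a = 8.134 gives 4.0670.

⟨z⟩ ≈ 4.067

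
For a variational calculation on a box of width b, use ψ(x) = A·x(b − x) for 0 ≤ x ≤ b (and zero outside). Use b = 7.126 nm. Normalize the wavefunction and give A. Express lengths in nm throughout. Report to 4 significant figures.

Require ∫ |ψ|² dx = 1 over the whole domain.
Expanding the polynomial and integrating term by term, carrying out the integral gives A² · b^5/30.
Setting this equal to 1 gives A² = 1/(b^5/30).
Substituting b = 7.126 gives A² = 0.0016326, so A = 0.040406.

A ≈ 0.04041 nm^(-5/2)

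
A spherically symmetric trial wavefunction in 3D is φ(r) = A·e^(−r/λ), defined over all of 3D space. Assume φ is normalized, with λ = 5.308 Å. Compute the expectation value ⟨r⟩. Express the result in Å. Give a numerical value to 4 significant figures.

⟨r⟩ ≈ 7.962 Å

By definition ⟨r⟩ = ∫ r |φ(r)|² 4πr² dr.
With ∫₀^∞ r^3 e^(−αr) dr = 3!/α^4, since the A² factors cancel between numerator and denominator, ⟨r⟩ = 3·λ/2.
With λ = 5.308, ⟨r⟩ = 7.9620.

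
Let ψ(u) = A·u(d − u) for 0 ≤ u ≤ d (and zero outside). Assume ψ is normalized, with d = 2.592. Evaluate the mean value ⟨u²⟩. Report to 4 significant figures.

The expectation value is the |ψ|²-weighted average of u^2: ∫ u^2|ψ|² du.
Evaluating both integrals, ⟨u²⟩ = 2·d^2/7.
Putting d = 2.592 gives 1.9196.

⟨u^2⟩ ≈ 1.920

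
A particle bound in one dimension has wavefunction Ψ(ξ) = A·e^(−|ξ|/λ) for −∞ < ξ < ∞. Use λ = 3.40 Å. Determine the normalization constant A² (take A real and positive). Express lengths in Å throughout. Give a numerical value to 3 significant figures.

A^2 ≈ 0.294 Å^(-1)

Require ∫ |Ψ|² dξ = 1 over the whole domain.
With ∫₀^∞ ξ^0 e^(−αξ) dξ = 0!/α^1, carrying out the integral gives A² · λ.
Hence A² = 1/[λ].
With λ = 3.40: A² = 0.2941 and A = 0.5423.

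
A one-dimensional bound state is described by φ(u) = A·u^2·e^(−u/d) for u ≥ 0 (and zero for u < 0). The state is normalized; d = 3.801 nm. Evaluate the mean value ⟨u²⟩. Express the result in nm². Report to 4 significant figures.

⟨u²⟩ = ∫ u^2 |φ|² du over the full domain.
Recall ∫₀^∞ u^m e^(−u/β) du = m!·β^(m+1), since the A² factors cancel between numerator and denominator, ⟨u²⟩ = 15·d^2/2.
Putting d = 3.801 gives 108.36.

⟨u^2⟩ ≈ 108.4 nm^2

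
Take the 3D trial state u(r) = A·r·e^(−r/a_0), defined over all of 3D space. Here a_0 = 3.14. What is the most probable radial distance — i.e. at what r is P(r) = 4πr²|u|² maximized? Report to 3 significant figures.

r ≈ 6.28

Set d/dr [P(r) = 4πr²|u|²] = 0 and solve for r > 0.
This gives r = 2·a_0.
With a_0 = 3.14, the most probable radial distance is 6.280.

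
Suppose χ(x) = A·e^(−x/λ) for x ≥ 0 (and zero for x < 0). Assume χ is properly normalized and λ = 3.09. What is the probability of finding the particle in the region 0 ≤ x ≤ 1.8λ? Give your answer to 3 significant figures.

The probability is P = ∫ |χ|² dx over [0, 1.8λ].
Since A² = 1/(λ/2), this is the region integral divided by the full normalization integral.
Substituting u = x/λ, A² and the length scale cancel in the ratio: P = ∫_{0}^{1.8} e^(-2·u) du / ∫_{0}^{∞} e^(-2·u) du.
Using ∫ e^(-2·u) du = -e^(-2·u)/2, the numerator is 1/2 - e^(-18/5)/2 and the denominator is 1/2.
This works out to P = 0.9727.

P ≈ 0.973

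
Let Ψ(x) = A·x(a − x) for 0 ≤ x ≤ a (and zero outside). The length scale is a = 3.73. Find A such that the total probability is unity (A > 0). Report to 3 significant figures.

Require ∫ |Ψ|² dx = 1 over the whole domain.
Expanding the polynomial and integrating term by term, ∫|Ψ|² dx = A²·(a^5/30).
Setting this equal to 1 gives A² = 1/(a^5/30).
Substituting a = 3.73 gives A² = 0.04155, so A = 0.2038.

A ≈ 0.204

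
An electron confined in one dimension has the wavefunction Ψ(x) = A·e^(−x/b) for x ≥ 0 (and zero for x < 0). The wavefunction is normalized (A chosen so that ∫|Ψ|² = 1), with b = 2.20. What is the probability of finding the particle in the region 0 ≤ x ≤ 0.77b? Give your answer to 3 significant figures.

P ≈ 0.786

|Ψ|² is the probability density, so P = ∫_{0}^{0.77b} |Ψ|² dx.
Since A² = 1/(b/2), this is the region integral divided by the full normalization integral.
Substituting u = x/b, A² and the length scale cancel in the ratio: P = ∫_{0}^{0.77} e^(-2·u) du / ∫_{0}^{∞} e^(-2·u) du.
Using ∫ e^(-2·u) du = -e^(-2·u)/2, the numerator is 1/2 - e^(-77/50)/2 and the denominator is 1/2.
This works out to P = 0.7856.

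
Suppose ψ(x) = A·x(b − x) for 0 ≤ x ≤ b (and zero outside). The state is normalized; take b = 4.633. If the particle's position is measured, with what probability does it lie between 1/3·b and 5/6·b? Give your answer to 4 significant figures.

P ≈ 0.7546

|ψ|² is the probability density, so P = ∫_{1/3·b}^{5/6·b} |ψ|² dx.
Since A² = 1/(b^5/30), this is the region integral divided by the full normalization integral.
Let u = x/b; then A² and the length scale cancel, so P = ∫_{1/3}^{5/6} u^2·(1 - u)^2 du ÷ ∫_{0}^{1} u^2·(1 - u)^2 du.
Using ∫ u^2·(1 - u)^2 du = u^3·(6·u^2 - 15·u + 10)/30, the numerator is 163/6480 and the denominator is 1/30.
This works out to P = 163/216.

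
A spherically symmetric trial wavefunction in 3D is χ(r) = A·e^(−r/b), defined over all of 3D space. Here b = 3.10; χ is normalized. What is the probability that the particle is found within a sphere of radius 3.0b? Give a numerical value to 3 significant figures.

P ≈ 0.938

Integrate the radial probability density 4πr²|χ|² over r ≤ 3.0b.
Normalization gives A² = 1/(π·b^3).
Let u = r/b; then A², 4π and the length scale all cancel, so P = ∫_{0}^{3.0} u^2·e^(-2·u) du ÷ ∫_{0}^{∞} u^2·e^(-2·u) du.
Using ∫ u^2·e^(-2·u) du = -(2·u^2 + 2·u + 1)·e^(-2·u)/4, the numerator is 1/4 - 25·e^(-6)/4 and the denominator is 1/4.
Taking the ratio yields P = 0.9380.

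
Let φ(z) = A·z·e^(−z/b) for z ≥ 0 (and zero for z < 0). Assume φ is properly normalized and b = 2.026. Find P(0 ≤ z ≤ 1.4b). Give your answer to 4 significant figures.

The probability is P = ∫ |φ|² dz over [0, 1.4b].
With A² fixed by ∫|φ|² = 1, i.e. A² = (b^3/4)^(−1), substitute and integrate.
Substituting u = z/b, A² and the length scale cancel in the ratio: P = ∫_{0}^{1.4} u^2·e^(-2·u) du / ∫_{0}^{∞} u^2·e^(-2·u) du.
An antiderivative of u^2·e^(-2·u) is -(2·u^2 + 2·u + 1)·e^(-2·u)/4; evaluating from 0 to 1.4 gives 1/4 - 193·e^(-14/5)/100, while the full integral is 1/4.
The result is P = 0.53055.

P ≈ 0.5305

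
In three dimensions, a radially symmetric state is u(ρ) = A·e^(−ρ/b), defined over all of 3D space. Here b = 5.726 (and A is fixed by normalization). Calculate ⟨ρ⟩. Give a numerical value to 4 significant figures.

⟨ρ⟩ ≈ 8.589

By definition ⟨ρ⟩ = ∫ ρ |u(ρ)|² 4πρ² dρ.
Evaluating both integrals, ⟨ρ⟩ = 3·b/2.
With b = 5.726, ⟨ρ⟩ = 8.5890.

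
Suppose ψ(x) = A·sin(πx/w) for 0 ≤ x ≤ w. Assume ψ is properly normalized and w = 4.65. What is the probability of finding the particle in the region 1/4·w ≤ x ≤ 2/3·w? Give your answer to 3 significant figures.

P ≈ 0.714

|ψ|² is the probability density, so P = ∫_{1/4·w}^{2/3·w} |ψ|² dx.
Since A² = 1/(w/2), this is the region integral divided by the full normalization integral.
Let u = x/w; then A² and the length scale cancel, so P = ∫_{1/4}^{2/3} sin(π·u)^2 du ÷ ∫_{0}^{1} sin(π·u)^2 du.
With ∫ sin(π·u)^2 du = u/2 - sin(2·π·u)/(4·π) + C, the region integral is √(3)/(8·π) + 1/(4·π) + 5/24 and the full one is 1/2.
This works out to P = (3·√(3) + 6 + 5·π)/(12·π).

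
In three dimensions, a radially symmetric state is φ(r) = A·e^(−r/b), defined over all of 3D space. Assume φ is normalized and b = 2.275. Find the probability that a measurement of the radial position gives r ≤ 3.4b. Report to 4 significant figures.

Integrate the radial probability density 4πr²|φ|² over r ≤ 3.4b.
The full normalization integral is A²·[π·b^3] = 1, fixing A².
In terms of u = r/b (A², 4π and the length scale all cancel between numerator and denominator), P = [∫_{0}^{3.4} u^2·e^(-2·u) du] / [∫_{0}^{∞} u^2·e^(-2·u) du].
Using ∫ u^2·e^(-2·u) du = -(2·u^2 + 2·u + 1)·e^(-2·u)/4, the numerator is 1/4 - 773·e^(-34/5)/100 and the denominator is 1/4.
This evaluates to P = 0.96556.

P ≈ 0.9656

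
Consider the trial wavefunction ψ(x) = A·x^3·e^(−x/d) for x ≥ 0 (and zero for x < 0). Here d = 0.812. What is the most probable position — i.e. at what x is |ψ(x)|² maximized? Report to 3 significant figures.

Set d/dx [|ψ(x)|²] = 0 and solve for x > 0.
Solving yields x = 3·d.
With d = 0.812, the most probable position is 2.436.

x ≈ 2.44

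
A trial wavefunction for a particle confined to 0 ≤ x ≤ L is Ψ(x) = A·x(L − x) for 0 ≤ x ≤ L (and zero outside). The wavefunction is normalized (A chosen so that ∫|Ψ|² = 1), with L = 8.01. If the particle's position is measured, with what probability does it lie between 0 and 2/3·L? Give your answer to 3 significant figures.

P ≈ 0.790

P = ∫_{0}^{2/3·L} |Ψ(x)|² dx.
With A² fixed by ∫|Ψ|² = 1, i.e. A² = (L^5/30)^(−1), substitute and integrate.
In terms of u = x/L (A² and the length scale cancel between numerator and denominator), P = [∫_{0}^{2/3} u^2·(1 - u)^2 du] / [∫_{0}^{1} u^2·(1 - u)^2 du].
With ∫ u^2·(1 - u)^2 du = u^3·(6·u^2 - 15·u + 10)/30 + C, the region integral is 32/1215 and the full one is 1/30.
Evaluating gives P = 64/81.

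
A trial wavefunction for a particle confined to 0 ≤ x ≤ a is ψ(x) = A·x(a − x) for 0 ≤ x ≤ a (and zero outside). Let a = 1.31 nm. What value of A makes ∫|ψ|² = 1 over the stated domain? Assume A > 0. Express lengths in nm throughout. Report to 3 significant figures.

A ≈ 2.79 nm^(-5/2)

We need A² ∫|f|² dx = 1, taking the integral from 0 to a.
Expanding the polynomial and integrating term by term, the integral (without the A² prefactor) comes out to a^5/30.
Plugging in a = 1.31 yields A = 2.789.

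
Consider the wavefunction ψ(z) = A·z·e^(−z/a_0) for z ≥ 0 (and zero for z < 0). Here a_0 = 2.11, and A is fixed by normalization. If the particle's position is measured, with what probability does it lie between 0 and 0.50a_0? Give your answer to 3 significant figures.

P ≈ 0.0803

|ψ|² is the probability density, so P = ∫_{0}^{0.50a_0} |ψ|² dz.
With A² fixed by ∫|ψ|² = 1, i.e. A² = (a_0^3/4)^(−1), substitute and integrate.
In terms of u = z/a_0 (A² and the length scale cancel between numerator and denominator), P = [∫_{0}^{0.50} u^2·e^(-2·u) du] / [∫_{0}^{∞} u^2·e^(-2·u) du].
With ∫ u^2·e^(-2·u) du = -(2·u^2 + 2·u + 1)·e^(-2·u)/4 + C, the region integral is 1/4 - 5·e^(-1)/8 and the full one is 1/4.
Evaluating gives P = 0.08030.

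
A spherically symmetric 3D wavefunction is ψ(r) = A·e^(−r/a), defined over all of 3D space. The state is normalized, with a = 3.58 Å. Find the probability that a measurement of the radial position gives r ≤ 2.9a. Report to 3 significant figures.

P ≈ 0.928

P = ∫ |ψ|² 4πr² dr over r ≤ 2.9a.
The full normalization integral is A²·[π·a^3] = 1, fixing A².
In terms of u = r/a (A², 4π and the length scale all cancel between numerator and denominator), P = [∫_{0}^{2.9} u^2·e^(-2·u) du] / [∫_{0}^{∞} u^2·e^(-2·u) du].
With ∫ u^2·e^(-2·u) du = -(2·u^2 + 2·u + 1)·e^(-2·u)/4 + C, the region integral is 1/4 - 1181·e^(-29/5)/200 and the full one is 1/4.
The region integral divided by the full integral gives P = 0.9285.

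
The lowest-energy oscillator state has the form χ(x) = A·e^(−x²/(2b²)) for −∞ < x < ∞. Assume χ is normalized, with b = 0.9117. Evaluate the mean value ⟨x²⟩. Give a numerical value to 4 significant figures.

⟨x²⟩ = ∫ x^2 |χ|² dx over the full domain.
Since the A² factors cancel between numerator and denominator, ⟨x²⟩ = b^2/2.
With b = 0.9117, ⟨x^2⟩ = 0.41560.

⟨x^2⟩ ≈ 0.4156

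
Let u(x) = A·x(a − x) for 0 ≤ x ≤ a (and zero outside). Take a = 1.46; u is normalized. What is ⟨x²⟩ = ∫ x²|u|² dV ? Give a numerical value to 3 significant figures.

⟨x^2⟩ ≈ 0.609

The expectation value is the |u|²-weighted average of x^2: ∫ x^2|u|² dx.
Expanding the polynomial and integrating term by term, since the A² factors cancel between numerator and denominator, ⟨x²⟩ = 2·a^2/7.
With a = 1.46, ⟨x^2⟩ = 0.6090.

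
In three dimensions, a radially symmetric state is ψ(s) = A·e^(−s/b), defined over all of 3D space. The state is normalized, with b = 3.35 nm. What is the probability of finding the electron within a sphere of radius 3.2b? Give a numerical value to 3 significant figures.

Integrate the radial probability density 4πs²|ψ|² over s ≤ 3.2b.
The full normalization integral is A²·[π·b^3] = 1, fixing A².
In terms of u = s/b (A², 4π and the length scale all cancel between numerator and denominator), P = [∫_{0}^{3.2} u^2·e^(-2·u) du] / [∫_{0}^{∞} u^2·e^(-2·u) du].
An antiderivative of u^2·e^(-2·u) is -(2·u^2 + 2·u + 1)·e^(-2·u)/4; evaluating from 0 to 3.2 gives 1/4 - 697·e^(-32/5)/100, while the full integral is 1/4.
Taking the ratio yields P = 0.9537.

P ≈ 0.954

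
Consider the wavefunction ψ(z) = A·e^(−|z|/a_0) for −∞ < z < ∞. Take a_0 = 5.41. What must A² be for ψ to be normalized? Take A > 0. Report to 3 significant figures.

A^2 ≈ 0.185

We need A² ∫|f|² dz = 1, taking the integral from −∞ to ∞.
Recall ∫₀^∞ z^m e^(−z/β) dz = m!·β^(m+1), with ψ = A·e^(−|z|/a_0), the integral evaluates to A²·[a_0].
So A² = (a_0)^(−1).
With a_0 = 5.41: A² = 0.1848 and A = 0.4299.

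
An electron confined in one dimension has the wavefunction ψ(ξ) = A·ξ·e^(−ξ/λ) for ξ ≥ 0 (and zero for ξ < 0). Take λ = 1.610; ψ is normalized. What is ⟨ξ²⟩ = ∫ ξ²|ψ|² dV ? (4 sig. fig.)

⟨ξ^2⟩ ≈ 7.776

By definition ⟨ξ²⟩ = ∫ ξ^2 |ψ(ξ)|² dξ.
The ratio of the moment integral to the normalization integral gives ⟨ξ²⟩ = 3·λ^2.
With λ = 1.610, ⟨ξ^2⟩ = 7.7763.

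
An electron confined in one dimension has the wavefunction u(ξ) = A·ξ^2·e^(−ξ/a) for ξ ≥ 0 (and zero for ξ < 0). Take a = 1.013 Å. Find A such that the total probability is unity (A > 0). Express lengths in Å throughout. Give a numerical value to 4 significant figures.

Require ∫ |u|² dξ = 1 over the whole domain.
With u = A·ξ^2·e^(−ξ/a), the integral evaluates to A²·[3·a^5/4].
With a = 1.013: A² = 1.2499 and A = 1.1180.

A ≈ 1.118 Å^(-5/2)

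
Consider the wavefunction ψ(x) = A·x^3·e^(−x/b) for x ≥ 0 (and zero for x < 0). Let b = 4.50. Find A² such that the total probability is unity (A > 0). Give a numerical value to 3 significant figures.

A^2 ≈ 0.00000476

We need A² ∫|f|² dx = 1, taking the integral from 0 to ∞.
The integral (without the A² prefactor) comes out to 45·b^7/8.
So A² = (45·b^7/8)^(−1).
Plugging in b = 4.50 yields A = 0.002181.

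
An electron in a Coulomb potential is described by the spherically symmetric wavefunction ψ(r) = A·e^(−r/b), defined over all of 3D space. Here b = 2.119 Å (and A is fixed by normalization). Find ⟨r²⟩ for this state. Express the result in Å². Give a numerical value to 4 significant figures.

⟨r^2⟩ ≈ 13.47 Å^2

⟨r²⟩ = ∫ r^2 |ψ|² 4πr² dr over the full domain.
Since the A² factors cancel between numerator and denominator, ⟨r²⟩ = 3·b^2.
With b = 2.119, ⟨r^2⟩ = 13.470.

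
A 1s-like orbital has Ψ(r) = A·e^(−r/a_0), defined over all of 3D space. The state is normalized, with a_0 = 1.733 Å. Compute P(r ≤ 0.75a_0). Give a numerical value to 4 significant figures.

Integrate the radial probability density 4πr²|Ψ|² over r ≤ 0.75a_0.
Normalization gives A² = 1/(π·a_0^3).
Substituting u = r/a_0, A², 4π and the length scale all cancel in the ratio: P = ∫_{0}^{0.75} u^2·e^(-2·u) du / ∫_{0}^{∞} u^2·e^(-2·u) du.
With ∫ u^2·e^(-2·u) du = -(2·u^2 + 2·u + 1)·e^(-2·u)/4 + C, the region integral is 1/4 - 29·e^(-3/2)/32 and the full one is 1/4.
This evaluates to P = 0.19115.

P ≈ 0.1912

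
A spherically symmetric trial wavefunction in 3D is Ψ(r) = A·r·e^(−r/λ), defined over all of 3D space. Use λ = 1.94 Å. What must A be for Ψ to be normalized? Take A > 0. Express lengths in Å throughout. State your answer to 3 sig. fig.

We need A² ∫|f|² 4πr² dr = 1, taking the integral from 0 to ∞.
In 3D with spherical symmetry the volume element is 4πr² dr.
The integral (without the A² prefactor) comes out to 3·π·λ^5.
Setting this equal to 1 gives A² = 1/(3·π·λ^5).
Substituting λ = 1.94 gives A² = 0.003861, so A = 0.06214.

A ≈ 0.0621 Å^(-5/2)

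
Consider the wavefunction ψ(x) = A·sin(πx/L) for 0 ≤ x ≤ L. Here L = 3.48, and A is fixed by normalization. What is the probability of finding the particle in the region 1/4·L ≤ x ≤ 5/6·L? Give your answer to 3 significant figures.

P = ∫_{1/4·L}^{5/6·L} |ψ(x)|² dx.
Since A² = 1/(L/2), this is the region integral divided by the full normalization integral.
Let u = x/L; then A² and the length scale cancel, so P = ∫_{1/4}^{5/6} sin(π·u)^2 du ÷ ∫_{0}^{1} sin(π·u)^2 du.
Using ∫ sin(π·u)^2 du = u/2 - sin(2·π·u)/(4·π), the numerator is √(3)/(8·π) + 1/(4·π) + 7/24 and the denominator is 1/2.
The result is P = (3·√(3) + 6 + 7·π)/(12·π).

P ≈ 0.880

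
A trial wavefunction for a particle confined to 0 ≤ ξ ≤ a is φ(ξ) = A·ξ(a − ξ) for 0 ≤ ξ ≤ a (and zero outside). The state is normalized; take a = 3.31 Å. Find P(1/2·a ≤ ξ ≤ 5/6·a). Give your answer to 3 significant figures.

P = ∫_{1/2·a}^{5/6·a} |φ(ξ)|² dξ.
The normalization integral ∫|φ|²dξ over the whole domain equals a^5/30·A², and A² cancels in the ratio.
Let u = ξ/a; then A² and the length scale cancel, so P = ∫_{1/2}^{5/6} u^2·(1 - u)^2 du ÷ ∫_{0}^{1} u^2·(1 - u)^2 du.
Using ∫ u^2·(1 - u)^2 du = u^3·(6·u^2 - 15·u + 10)/30, the numerator is ≈ 0.015484 and the denominator is 1/30.
This works out to P = 301/648.

P ≈ 0.465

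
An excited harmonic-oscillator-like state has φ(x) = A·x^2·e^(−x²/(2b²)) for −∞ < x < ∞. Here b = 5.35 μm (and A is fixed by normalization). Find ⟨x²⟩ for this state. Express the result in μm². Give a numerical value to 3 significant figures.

⟨x^2⟩ ≈ 71.6 μm^2

The expectation value is the |φ|²-weighted average of x^2: ∫ x^2|φ|² dx.
With ∫_{−∞}^{∞} x^(2m) e^(−αx²) dx = (2m−1)!!·√π / (2^m α^(m+1/2)), since the A² factors cancel between numerator and denominator, ⟨x²⟩ = 5·b^2/2.
Putting b = 5.35 gives 71.56.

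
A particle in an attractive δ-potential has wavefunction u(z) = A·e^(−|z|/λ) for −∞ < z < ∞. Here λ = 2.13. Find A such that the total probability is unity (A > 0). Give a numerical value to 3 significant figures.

A ≈ 0.685

The normalization condition is ∫|u|² dz = 1 from −∞ to ∞.
Recall ∫₀^∞ z^m e^(−z/β) dz = m!·β^(m+1), with u = A·e^(−|z|/λ), the integral evaluates to A²·[λ].
With λ = 2.13: A² = 0.4695 and A = 0.6852.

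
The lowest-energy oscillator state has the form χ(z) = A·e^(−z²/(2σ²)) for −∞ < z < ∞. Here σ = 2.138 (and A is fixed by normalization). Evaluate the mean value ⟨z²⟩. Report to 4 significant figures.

⟨z^2⟩ ≈ 2.286

⟨z²⟩ = ∫ z^2 |χ|² dz over the full domain.
Using the Gaussian integral ∫_{−∞}^{∞} e^(−αz²) dz = √(π/α), the ratio of the moment integral to the normalization integral gives ⟨z²⟩ = σ^2/2.
Putting σ = 2.138 gives 2.2855.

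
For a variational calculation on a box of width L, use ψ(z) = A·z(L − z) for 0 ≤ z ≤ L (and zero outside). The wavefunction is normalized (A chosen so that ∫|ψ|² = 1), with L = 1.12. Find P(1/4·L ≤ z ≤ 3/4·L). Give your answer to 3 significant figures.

P = ∫_{1/4·L}^{3/4·L} |ψ(z)|² dz.
Since A² = 1/(L^5/30), this is the region integral divided by the full normalization integral.
Let u = z/L; then A² and the length scale cancel, so P = ∫_{1/4}^{3/4} u^2·(1 - u)^2 du ÷ ∫_{0}^{1} u^2·(1 - u)^2 du.
An antiderivative of u^2·(1 - u)^2 is u^3·(6·u^2 - 15·u + 10)/30; evaluating from 1/4 to 3/4 gives 203/7680, while the full integral is 1/30.
Taking the ratio, P = 203/256.

P ≈ 0.793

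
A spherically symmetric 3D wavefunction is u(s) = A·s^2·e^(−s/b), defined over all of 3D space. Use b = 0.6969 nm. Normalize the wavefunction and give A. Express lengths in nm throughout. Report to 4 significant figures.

A ≈ 0.4210 nm^(-7/2)

The normalization condition is ∫|u|² 4πs² ds = 1 from 0 to ∞.
The angular integral contributes 4π, leaving ∫₀^∞ s²|u|² ds.
With ∫₀^∞ s^6 e^(−αs) ds = 6!/α^7, the integral (without the A² prefactor) comes out to 45·π·b^7/2.
Setting this equal to 1 gives A² = 1/(45·π·b^7/2).
Substituting b = 0.6969 gives A² = 0.17720, so A = 0.42096.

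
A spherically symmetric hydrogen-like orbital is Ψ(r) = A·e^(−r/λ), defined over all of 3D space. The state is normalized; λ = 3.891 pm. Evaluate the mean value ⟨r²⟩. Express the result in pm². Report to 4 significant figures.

⟨r^2⟩ ≈ 45.42 pm^2

The expectation value is the |Ψ|²-weighted average of r^2: ∫ r^2|Ψ|² 4πr² dr.
Using ∫₀^∞ rⁿ e^(−αr) dr = n!/αⁿ⁺¹, the ratio of the moment integral to the normalization integral gives ⟨r²⟩ = 3·λ^2.
Putting λ = 3.891 gives 45.420.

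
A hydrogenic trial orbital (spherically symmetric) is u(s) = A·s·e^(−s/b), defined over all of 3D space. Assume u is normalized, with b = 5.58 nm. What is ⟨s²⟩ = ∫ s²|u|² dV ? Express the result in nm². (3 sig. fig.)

⟨s^2⟩ ≈ 234 nm^2

⟨s²⟩ = ∫ s^2 |u|² 4πs² ds over the full domain.
Using ∫₀^∞ sⁿ e^(−αs) ds = n!/αⁿ⁺¹, since the A² factors cancel between numerator and denominator, ⟨s²⟩ = 15·b^2/2.
With b = 5.58, ⟨s^2⟩ = 233.5.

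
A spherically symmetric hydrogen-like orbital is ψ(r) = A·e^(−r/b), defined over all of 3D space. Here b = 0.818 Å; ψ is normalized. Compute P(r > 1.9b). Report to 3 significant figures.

P ≈ 0.269

P = ∫ |ψ|² 4πr² dr over r > 1.9b.
The full normalization integral is A²·[π·b^3] = 1, fixing A².
Substituting u = r/b, A², 4π and the length scale all cancel in the ratio: P = ∫_{1.9}^{∞} u^2·e^(-2·u) du / ∫_{0}^{∞} u^2·e^(-2·u) du.
An antiderivative of u^2·e^(-2·u) is -(2·u^2 + 2·u + 1)·e^(-2·u)/4; evaluating from 1.9 to ∞ gives 601·e^(-19/5)/200, while the full integral is 1/4.
This evaluates to P = 0.2689.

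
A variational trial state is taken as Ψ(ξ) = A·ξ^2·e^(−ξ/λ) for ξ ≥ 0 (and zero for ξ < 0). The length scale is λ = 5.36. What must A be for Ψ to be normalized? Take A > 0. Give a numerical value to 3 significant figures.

We need A² ∫|f|² dξ = 1, taking the integral from 0 to ∞.
With ∫₀^∞ ξ^4 e^(−αξ) dξ = 4!/α^5, with Ψ = A·ξ^2·e^(−ξ/λ), the integral evaluates to A²·[3·λ^5/4].
Hence A² = 1/[3·λ^5/4].
With λ = 5.36: A² = 0.0003014 and A = 0.01736.

A ≈ 0.0174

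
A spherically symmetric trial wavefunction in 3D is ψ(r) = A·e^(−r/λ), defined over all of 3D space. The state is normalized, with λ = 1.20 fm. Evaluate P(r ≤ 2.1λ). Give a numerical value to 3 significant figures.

P ≈ 0.790

Integrate the radial probability density 4πr²|ψ|² over r ≤ 2.1λ.
The full normalization integral is A²·[π·λ^3] = 1, fixing A².
Let u = r/λ; then A², 4π and the length scale all cancel, so P = ∫_{0}^{2.1} u^2·e^(-2·u) du ÷ ∫_{0}^{∞} u^2·e^(-2·u) du.
An antiderivative of u^2·e^(-2·u) is -(2·u^2 + 2·u + 1)·e^(-2·u)/4; evaluating from 0 to 2.1 gives 1/4 - 701·e^(-21/5)/200, while the full integral is 1/4.
This evaluates to P = 0.7898.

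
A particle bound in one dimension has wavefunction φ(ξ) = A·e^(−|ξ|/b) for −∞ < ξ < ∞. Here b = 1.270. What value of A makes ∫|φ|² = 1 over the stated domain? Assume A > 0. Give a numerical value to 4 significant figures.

A ≈ 0.8874

Normalization requires ∫|φ|² dξ = 1, integrated from −∞ to ∞.
With ∫₀^∞ ξ^0 e^(−αξ) dξ = 0!/α^1, carrying out the integral gives A² · b.
So A² = (b)^(−1).
Substituting b = 1.270 gives A² = 0.78740, so A = 0.88736.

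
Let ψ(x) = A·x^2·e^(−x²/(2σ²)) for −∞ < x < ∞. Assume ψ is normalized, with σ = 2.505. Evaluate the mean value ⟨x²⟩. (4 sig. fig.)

⟨x^2⟩ ≈ 15.69

The expectation value is the |ψ|²-weighted average of x^2: ∫ x^2|ψ|² dx.
Differentiating ∫e^(−αx²) dx = √(π/α) under α to get the higher moments, since the A² factors cancel between numerator and denominator, ⟨x²⟩ = 5·σ^2/2.
Putting σ = 2.505 gives 15.688.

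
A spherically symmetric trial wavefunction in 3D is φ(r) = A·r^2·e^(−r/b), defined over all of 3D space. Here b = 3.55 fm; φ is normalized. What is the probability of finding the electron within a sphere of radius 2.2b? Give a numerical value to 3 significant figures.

P ≈ 0.156

P = ∫ |φ|² 4πr² dr over r ≤ 2.2b.
Normalization gives A² = 1/(45·π·b^7/2).
Substituting u = r/b, A², 4π and the length scale all cancel in the ratio: P = ∫_{0}^{2.2} u^6·e^(-2·u) du / ∫_{0}^{∞} u^6·e^(-2·u) du.
With ∫ u^6·e^(-2·u) du = -(4·u^6 + 12·u^5 + 30·u^4 + 60·u^3 + 90·u^2 + 90·u + 45)·e^(-2·u)/8 + C, the region integral is ≈ 0.87950 and the full one is 45/8.
This evaluates to P = 0.1564.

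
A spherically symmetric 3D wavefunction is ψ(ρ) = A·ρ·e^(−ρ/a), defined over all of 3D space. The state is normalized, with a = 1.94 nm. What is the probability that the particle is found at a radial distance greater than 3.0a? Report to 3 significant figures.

With dV = 4πρ²dρ, the probability is ∫|ψ|² dV over ρ > 3.0a.
The full normalization integral is A²·[3·π·a^5] = 1, fixing A².
Let u = ρ/a; then A², 4π and the length scale all cancel, so P = ∫_{3.0}^{∞} u^4·e^(-2·u) du ÷ ∫_{0}^{∞} u^4·e^(-2·u) du.
With ∫ u^4·e^(-2·u) du = -(u^4/2 + u^3 + 3·u^2/2 + 3·u/2 + 3/4)·e^(-2·u) + C, the region integral is 345·e^(-6)/4 and the full one is 3/4.
The region integral divided by the full integral gives P = 0.2851.

P ≈ 0.285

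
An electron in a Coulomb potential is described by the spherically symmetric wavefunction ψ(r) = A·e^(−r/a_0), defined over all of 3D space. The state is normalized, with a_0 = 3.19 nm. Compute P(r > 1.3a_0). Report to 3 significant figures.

P ≈ 0.518

With dV = 4πr²dr, the probability is ∫|ψ|² dV over r > 1.3a_0.
The full normalization integral is A²·[π·a_0^3] = 1, fixing A².
Let u = r/a_0; then A², 4π and the length scale all cancel, so P = ∫_{1.3}^{∞} u^2·e^(-2·u) du ÷ ∫_{0}^{∞} u^2·e^(-2·u) du.
An antiderivative of u^2·e^(-2·u) is -(2·u^2 + 2·u + 1)·e^(-2·u)/4; evaluating from 1.3 to ∞ gives 349·e^(-13/5)/200, while the full integral is 1/4.
This evaluates to P = 0.5184.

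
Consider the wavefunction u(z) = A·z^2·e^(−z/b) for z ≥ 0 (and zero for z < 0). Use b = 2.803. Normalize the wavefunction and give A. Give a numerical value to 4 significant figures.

Normalization requires ∫|u|² dz = 1, integrated from 0 to ∞.
∫|u|² dz = A²·(3·b^5/4).
Setting this equal to 1 gives A² = 1/(3·b^5/4).
With b = 2.803: A² = 0.0077059 and A = 0.087783.

A ≈ 0.08778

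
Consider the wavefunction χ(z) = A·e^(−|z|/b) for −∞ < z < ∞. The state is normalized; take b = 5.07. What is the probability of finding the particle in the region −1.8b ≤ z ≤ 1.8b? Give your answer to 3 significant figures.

P ≈ 0.973

|χ|² is the probability density, so P = ∫_{−1.8b}^{1.8b} |χ|² dz.
With A² fixed by ∫|χ|² = 1, i.e. A² = (b)^(−1), substitute and integrate.
By symmetry take twice the z ≥ 0 contribution in numerator and denominator; the 2's cancel. In terms of u = z/b (A² and the length scale cancel between numerator and denominator), P = [∫_{0}^{1.8} e^(-2·u) du] / [∫_{0}^{∞} e^(-2·u) du].
An antiderivative of e^(-2·u) is -e^(-2·u)/2; evaluating from 0 to 1.8 gives 1/2 - e^(-18/5)/2, while the full integral is 1/2.
The result is P = 0.9727.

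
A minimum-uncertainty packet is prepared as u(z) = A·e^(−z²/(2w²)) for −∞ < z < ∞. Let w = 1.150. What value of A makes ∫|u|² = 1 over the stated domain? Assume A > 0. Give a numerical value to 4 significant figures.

A ≈ 0.7004

Normalization requires ∫|u|² dz = 1, integrated from −∞ to ∞.
Differentiating ∫e^(−αz²) dz = √(π/α) under α to get the higher moments, ∫|u|² dz = A²·(√(π)·w).
So A² = (√(π)·w)^(−1).
With w = 1.150: A² = 0.49060 and A = 0.70043.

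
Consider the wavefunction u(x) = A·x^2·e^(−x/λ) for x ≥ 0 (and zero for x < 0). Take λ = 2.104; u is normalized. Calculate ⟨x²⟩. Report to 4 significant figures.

⟨x²⟩ = ∫ x^2 |u|² dx over the full domain.
The ratio of the moment integral to the normalization integral gives ⟨x²⟩ = 15·λ^2/2.
With λ = 2.104, ⟨x^2⟩ = 33.201.

⟨x^2⟩ ≈ 33.20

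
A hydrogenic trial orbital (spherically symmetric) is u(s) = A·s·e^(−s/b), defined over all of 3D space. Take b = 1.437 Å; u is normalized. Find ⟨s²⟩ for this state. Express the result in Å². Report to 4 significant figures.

⟨s²⟩ = ∫ s^2 |u|² 4πs² ds over the full domain.
Evaluating both integrals, ⟨s²⟩ = 15·b^2/2.
Putting b = 1.437 gives 15.487.

⟨s^2⟩ ≈ 15.49 Å^2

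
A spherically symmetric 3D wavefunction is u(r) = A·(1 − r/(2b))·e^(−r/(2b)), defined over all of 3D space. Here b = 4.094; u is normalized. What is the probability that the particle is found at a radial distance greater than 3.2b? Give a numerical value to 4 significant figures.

With dV = 4πr²dr, the probability is ∫|u|² dV over r > 3.2b.
A² is fixed by ∫₀^∞ 4πr²|u|² dr = 1, i.e. A² = (8·π·b^3)^(−1).
Substituting t = r/b, A², 4π and the length scale all cancel in the ratio: P = ∫_{3.2}^{∞} t^2·(1 - t/2)^2·e^(-t) dt / ∫_{0}^{∞} t^2·(1 - t/2)^2·e^(-t) dt.
Using ∫ t^2·(1 - t/2)^2·e^(-t) dt = -(t^4/4 + t^2 + 2·t + 2)·e^(-t), the numerator is ≈ 1.82836 and the denominator is 2.
Taking the ratio yields P = 0.91418.

P ≈ 0.9142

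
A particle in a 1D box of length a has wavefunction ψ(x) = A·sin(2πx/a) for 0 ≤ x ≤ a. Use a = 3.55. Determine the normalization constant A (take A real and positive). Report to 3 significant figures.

Normalization requires ∫|ψ|² dx = 1, integrated from 0 to a.
Using sin²θ = (1 − cos 2θ)/2, with ψ = A·sin(2πx/a), the integral evaluates to A²·[a/2].
Hence A² = 1/[a/2].
With a = 3.55: A² = 0.5634 and A = 0.7506.

A ≈ 0.751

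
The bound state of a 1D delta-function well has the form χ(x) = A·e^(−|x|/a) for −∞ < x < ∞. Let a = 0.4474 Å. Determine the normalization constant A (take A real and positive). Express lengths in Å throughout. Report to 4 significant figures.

A ≈ 1.495 Å^(-1/2)

Normalization requires ∫|χ|² dx = 1, integrated from −∞ to ∞.
Carrying out the integral gives A² · a.
Setting this equal to 1 gives A² = 1/(a).
With a = 0.4474: A² = 2.2351 and A = 1.4950.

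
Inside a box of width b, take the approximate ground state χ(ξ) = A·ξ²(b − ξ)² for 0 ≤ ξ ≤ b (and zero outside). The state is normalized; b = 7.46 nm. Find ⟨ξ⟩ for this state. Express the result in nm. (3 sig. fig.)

By definition ⟨ξ⟩ = ∫ ξ |χ(ξ)|² dξ.
Expanding the polynomial and integrating term by term, the ratio of the moment integral to the normalization integral gives ⟨ξ⟩ = b/2.
Putting b = 7.46 gives 3.730.

⟨ξ⟩ ≈ 3.73 nm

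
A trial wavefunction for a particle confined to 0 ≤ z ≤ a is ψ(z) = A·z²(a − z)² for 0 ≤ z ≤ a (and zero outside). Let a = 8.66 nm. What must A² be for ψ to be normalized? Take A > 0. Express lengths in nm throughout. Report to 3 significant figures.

A^2 ≈ 0.00000230 nm^(-9)

The normalization condition is ∫|ψ|² dz = 1 from 0 to a.
Expanding the polynomial and integrating term by term, carrying out the integral gives A² · a^9/630.
So A² = (a^9/630)^(−1).
Plugging in a = 8.66 yields A = 0.001516.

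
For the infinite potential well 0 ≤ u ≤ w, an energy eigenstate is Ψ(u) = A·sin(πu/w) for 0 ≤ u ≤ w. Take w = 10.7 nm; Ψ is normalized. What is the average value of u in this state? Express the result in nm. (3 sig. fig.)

⟨u⟩ ≈ 5.35 nm

By definition ⟨u⟩ = ∫ u |Ψ(u)|² du.
Using sin²θ = (1 − cos 2θ)/2, the ratio of the moment integral to the normalization integral gives ⟨u⟩ = w/2.
Putting w = 10.7 gives 5.350.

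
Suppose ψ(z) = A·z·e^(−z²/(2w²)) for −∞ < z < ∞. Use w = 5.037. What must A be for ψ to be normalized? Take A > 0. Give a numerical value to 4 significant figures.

A ≈ 0.09397

Normalization requires ∫|ψ|² dz = 1, integrated from −∞ to ∞.
With ψ = A·z·e^(−z²/(2w²)), the integral evaluates to A²·[√(π)·w^3/2].
So A² = (√(π)·w^3/2)^(−1).
With w = 5.037: A² = 0.0088296 and A = 0.093966.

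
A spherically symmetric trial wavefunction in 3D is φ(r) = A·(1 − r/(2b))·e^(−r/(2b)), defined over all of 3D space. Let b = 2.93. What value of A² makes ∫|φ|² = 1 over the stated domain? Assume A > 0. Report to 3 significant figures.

We need A² ∫|f|² 4πr² dr = 1, taking the integral from 0 to ∞.
In 3D with spherical symmetry the volume element is 4πr² dr.
∫|φ|² 4πr² dr = A²·(8·π·b^3).
Setting this equal to 1 gives A² = 1/(8·π·b^3).
With b = 2.93: A² = 0.001582 and A = 0.03977.

A^2 ≈ 0.00158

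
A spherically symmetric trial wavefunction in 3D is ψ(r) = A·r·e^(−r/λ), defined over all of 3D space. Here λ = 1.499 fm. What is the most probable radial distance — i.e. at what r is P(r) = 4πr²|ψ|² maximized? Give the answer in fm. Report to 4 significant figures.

r ≈ 2.998 fm

Differentiate P(r) = 4πr²|ψ|² with respect to r and set to zero.
This gives r = 2·λ.
With λ = 1.499, the most probable radial distance is 2.9980 fm.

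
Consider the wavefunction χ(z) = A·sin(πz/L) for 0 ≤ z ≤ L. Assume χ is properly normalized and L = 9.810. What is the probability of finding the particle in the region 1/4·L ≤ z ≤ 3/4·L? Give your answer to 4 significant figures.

P ≈ 0.8183

P = ∫_{1/4·L}^{3/4·L} |χ(z)|² dz.
Since A² = 1/(L/2), this is the region integral divided by the full normalization integral.
Substituting u = z/L, A² and the length scale cancel in the ratio: P = ∫_{1/4}^{3/4} sin(π·u)^2 du / ∫_{0}^{1} sin(π·u)^2 du.
An antiderivative of sin(π·u)^2 is u/2 - sin(2·π·u)/(4·π); evaluating from 1/4 to 3/4 gives 1/(2·π) + 1/4, while the full integral is 1/2.
Taking the ratio, P = (2 + π)/(2·π).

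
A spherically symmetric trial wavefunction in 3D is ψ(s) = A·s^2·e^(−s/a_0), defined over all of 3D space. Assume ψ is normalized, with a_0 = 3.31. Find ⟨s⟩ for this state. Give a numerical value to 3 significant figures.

⟨s⟩ ≈ 11.6

⟨s⟩ = ∫ s |ψ|² 4πs² ds over the full domain.
Using ∫₀^∞ sⁿ e^(−αs) ds = n!/αⁿ⁺¹, the ratio of the moment integral to the normalization integral gives ⟨s⟩ = 7·a_0/2.
Putting a_0 = 3.31 gives 11.59.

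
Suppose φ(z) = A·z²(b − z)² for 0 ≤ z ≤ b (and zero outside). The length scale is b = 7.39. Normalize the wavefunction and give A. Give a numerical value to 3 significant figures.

A ≈ 0.00310

The normalization condition is ∫|φ|² dz = 1 from 0 to b.
Expanding the polynomial and integrating term by term, ∫|φ|² dz = A²·(b^9/630).
With b = 7.39: A² = 0.000009584 and A = 0.003096.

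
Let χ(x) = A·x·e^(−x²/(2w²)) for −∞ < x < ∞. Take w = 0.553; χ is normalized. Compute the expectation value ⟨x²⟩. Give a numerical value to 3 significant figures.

⟨x^2⟩ ≈ 0.459

⟨x²⟩ = ∫ x^2 |χ|² dx over the full domain.
The ratio of the moment integral to the normalization integral gives ⟨x²⟩ = 3·w^2/2.
Putting w = 0.553 gives 0.4587.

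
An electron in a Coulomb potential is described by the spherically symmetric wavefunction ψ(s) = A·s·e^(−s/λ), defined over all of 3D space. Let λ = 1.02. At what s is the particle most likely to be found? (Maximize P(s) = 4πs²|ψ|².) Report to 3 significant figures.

The maximum of P(s) = 4πs²|ψ|² occurs where its derivative vanishes.
Solving yields s = 2·λ.
With λ = 1.02, the most probable radial distance is 2.040.

s ≈ 2.04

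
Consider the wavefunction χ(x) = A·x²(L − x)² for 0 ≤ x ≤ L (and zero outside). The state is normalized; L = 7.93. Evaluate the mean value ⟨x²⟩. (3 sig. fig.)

The expectation value is the |χ|²-weighted average of x^2: ∫ x^2|χ|² dx.
Expanding the polynomial and integrating term by term, evaluating both integrals, ⟨x²⟩ = 3·L^2/11.
With L = 7.93, ⟨x^2⟩ = 17.15.

⟨x^2⟩ ≈ 17.2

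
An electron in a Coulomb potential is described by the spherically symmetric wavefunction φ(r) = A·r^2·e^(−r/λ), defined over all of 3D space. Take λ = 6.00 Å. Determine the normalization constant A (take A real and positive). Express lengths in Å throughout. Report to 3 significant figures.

Require ∫ |φ|² 4πr² dr = 1 over the whole domain.
With φ = A·r^2·e^(−r/λ), the integral evaluates to A²·[45·π·λ^7/2].
So A² = (45·π·λ^7/2)^(−1).
With λ = 6.00: A² = 5.054E-8 and A = 0.0002248.

A ≈ 0.000225 Å^(-7/2)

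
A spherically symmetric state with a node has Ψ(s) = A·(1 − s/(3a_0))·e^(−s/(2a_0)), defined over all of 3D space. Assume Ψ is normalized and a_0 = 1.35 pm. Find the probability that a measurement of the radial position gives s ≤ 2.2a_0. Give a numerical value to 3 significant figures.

Integrate the radial probability density 4πs²|Ψ|² over s ≤ 2.2a_0.
The full normalization integral is A²·[8·π·a_0^3/3] = 1, fixing A².
Let u = s/a_0; then A², 4π and the length scale all cancel, so P = ∫_{0}^{2.2} u^2·(1 - u/3)^2·e^(-u) du ÷ ∫_{0}^{∞} u^2·(1 - u/3)^2·e^(-u) du.
Using ∫ u^2·(1 - u/3)^2·e^(-u) du = (-u^4 + 2·u^3 - 3·u^2 - 6·u - 6)·e^(-u)/9, the numerator is ≈ 0.22531 and the denominator is 2/3.
The region integral divided by the full integral gives P = 0.3380.

P ≈ 0.338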